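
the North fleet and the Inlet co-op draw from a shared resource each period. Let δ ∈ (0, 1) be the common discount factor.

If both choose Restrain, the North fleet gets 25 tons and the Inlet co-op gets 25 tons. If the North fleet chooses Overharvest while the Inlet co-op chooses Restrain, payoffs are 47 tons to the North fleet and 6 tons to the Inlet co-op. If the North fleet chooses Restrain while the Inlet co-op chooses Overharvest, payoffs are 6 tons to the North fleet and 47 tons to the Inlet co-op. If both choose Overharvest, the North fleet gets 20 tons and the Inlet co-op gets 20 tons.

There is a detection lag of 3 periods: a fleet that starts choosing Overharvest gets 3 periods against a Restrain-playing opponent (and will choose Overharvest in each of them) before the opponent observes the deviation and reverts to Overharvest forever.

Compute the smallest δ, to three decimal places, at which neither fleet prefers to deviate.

0.934

A deviator earns 47 for 3 periods, then 20 forever; cooperating earns 25 forever. Multiplying the IC by (1−δ):
25 ≥ 47(1−δ^3) + 20δ^3, so 27·δ^3 ≥ 22 and δ^3 ≥ 22/27.
δ ≥ (22/27)^(1/3) ≈ 0.934.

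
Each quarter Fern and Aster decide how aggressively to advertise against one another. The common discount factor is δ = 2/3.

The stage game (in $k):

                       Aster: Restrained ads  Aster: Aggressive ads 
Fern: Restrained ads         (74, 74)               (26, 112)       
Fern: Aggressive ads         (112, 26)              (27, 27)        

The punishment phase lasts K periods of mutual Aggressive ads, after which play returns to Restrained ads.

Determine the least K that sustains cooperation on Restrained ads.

2

Need Σ_{k=1}^{K} δ^k ≥ (112−74)/(74−27) = 0.8085 at δ = 2/3.
At K = 1 the sum is 0.6667 < 0.8085; at K = 2 it is 1.1111 ≥ 0.8085.
So the minimum punishment length is K = 2.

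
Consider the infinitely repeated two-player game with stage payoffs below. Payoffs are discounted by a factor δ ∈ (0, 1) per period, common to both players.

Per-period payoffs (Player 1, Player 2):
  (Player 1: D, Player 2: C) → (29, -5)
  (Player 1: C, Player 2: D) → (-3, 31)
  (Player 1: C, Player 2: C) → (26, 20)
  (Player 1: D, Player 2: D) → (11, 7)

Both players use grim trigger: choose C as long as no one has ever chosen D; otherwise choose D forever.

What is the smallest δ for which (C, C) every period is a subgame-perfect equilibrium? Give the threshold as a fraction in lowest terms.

Player 1: cooperation gives 26 each period; deviation gives 29 once then 11 forever.
  26/(1−δ) ≥ 29 + 11δ/(1−δ) ⇒ δ ≥ 3/18 = 1/6.
Player 2: cooperation gives 20 each period; deviation gives 31 once then 7 forever.
  δ ≥ 11/24.
Both must hold, so the binding constraint is Player 2's: δ ≥ 11/24.

11/24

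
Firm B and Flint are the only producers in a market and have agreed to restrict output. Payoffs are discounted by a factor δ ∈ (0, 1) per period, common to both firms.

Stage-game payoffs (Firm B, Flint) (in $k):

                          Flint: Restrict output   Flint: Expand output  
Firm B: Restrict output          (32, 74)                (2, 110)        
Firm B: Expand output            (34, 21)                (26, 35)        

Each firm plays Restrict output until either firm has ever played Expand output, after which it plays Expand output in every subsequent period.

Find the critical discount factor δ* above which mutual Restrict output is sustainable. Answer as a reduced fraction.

12/25

For Firm B: deviation gain 34−32 = 2, per-period punishment loss 32−26 = 6. IC gives δ ≥ 2/8 = 1/4.
For Flint: gain 36, loss 39 per period, so δ ≥ 36/75 = 12/25.
The tighter constraint is Flint's, so cooperation needs δ ≥ 12/25.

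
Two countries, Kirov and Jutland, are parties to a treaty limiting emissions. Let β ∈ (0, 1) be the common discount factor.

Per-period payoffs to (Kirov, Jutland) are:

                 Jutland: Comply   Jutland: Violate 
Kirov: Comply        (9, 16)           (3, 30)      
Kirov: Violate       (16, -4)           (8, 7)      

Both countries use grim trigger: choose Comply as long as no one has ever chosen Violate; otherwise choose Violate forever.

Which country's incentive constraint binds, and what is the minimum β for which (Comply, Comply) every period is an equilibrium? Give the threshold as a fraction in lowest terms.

Kirov; β ≥ 7/8

Kirov's threshold: (16−9)/(16−8) = 7/8.
Jutland's threshold: (30−16)/(30−7) = 14/23.
7/8 > 14/23, so Kirov binds and β* = 7/8.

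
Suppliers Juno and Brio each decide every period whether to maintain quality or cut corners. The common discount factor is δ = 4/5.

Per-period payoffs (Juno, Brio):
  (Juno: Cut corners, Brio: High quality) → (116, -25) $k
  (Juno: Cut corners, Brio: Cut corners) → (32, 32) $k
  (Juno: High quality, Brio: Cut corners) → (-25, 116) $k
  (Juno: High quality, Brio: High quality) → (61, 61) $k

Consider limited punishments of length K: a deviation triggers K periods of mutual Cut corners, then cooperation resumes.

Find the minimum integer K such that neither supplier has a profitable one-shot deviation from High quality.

3

Need Σ_{k=1}^{K} δ^k ≥ (116−61)/(61−32) = 1.8966 at δ = 4/5.
At K = 2 the sum is 1.4400 < 1.8966; at K = 3 it is 1.9520 ≥ 1.8966.
So the minimum punishment length is K = 3.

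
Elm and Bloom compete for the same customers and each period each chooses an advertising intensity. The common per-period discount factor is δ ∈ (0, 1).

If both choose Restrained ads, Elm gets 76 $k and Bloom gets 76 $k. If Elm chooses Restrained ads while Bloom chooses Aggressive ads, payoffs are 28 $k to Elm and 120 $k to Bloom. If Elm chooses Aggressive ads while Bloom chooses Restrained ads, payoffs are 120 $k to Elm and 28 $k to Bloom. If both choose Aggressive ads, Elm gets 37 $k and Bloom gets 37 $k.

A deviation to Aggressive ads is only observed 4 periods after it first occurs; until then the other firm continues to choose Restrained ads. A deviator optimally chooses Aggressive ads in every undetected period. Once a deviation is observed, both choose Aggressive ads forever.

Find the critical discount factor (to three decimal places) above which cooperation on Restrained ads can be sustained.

0.853

Deviating for the 4 undetected periods gains 120−76 = 44 per period over cooperation, then loses 76−37 = 39 per period forever once punishment starts.
Gain: 44(1 + δ + … + δ^3); loss: 39·δ^4/(1−δ).
No profitable deviation ⇔ 44(1−δ^4) ≤ 39·δ^4, i.e. δ^4 ≥ 44/(44+39) = 44/83.
Hence δ ≥ (44/83)^(1/4) ≈ 0.853.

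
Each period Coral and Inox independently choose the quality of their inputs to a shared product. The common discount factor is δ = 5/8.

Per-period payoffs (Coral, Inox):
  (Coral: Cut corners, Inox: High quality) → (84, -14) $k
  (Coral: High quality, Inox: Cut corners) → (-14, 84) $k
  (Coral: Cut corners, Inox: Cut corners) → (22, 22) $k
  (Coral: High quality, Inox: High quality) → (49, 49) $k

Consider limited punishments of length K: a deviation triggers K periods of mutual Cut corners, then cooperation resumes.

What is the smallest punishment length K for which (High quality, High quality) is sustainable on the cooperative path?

4

No profitable deviation requires (49−22)(δ+…+δ^K) ≥ 84−49, i.e. δ+…+δ^K ≥ 35/27 ≈ 1.2963.
With δ = 5/8, the partial sums are K=1: 0.6250, K=2: 1.0156, K=3: 1.2598, K=4: 1.4124.
K = 4 is the first length at which the sum reaches 1.2963.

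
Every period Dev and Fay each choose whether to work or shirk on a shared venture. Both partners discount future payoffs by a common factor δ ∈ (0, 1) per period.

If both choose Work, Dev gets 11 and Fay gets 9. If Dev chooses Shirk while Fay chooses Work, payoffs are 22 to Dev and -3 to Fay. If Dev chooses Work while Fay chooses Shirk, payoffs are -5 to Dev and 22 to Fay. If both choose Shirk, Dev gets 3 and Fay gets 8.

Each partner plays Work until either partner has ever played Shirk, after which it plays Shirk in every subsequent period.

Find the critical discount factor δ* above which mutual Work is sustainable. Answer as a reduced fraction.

For Dev: deviation gain 22−11 = 11, per-period punishment loss 11−3 = 8. IC gives δ ≥ 11/19.
For Fay: gain 13, loss 1 per period, so δ ≥ 13/14.
The tighter constraint is Fay's, so cooperation needs δ ≥ 13/14.

13/14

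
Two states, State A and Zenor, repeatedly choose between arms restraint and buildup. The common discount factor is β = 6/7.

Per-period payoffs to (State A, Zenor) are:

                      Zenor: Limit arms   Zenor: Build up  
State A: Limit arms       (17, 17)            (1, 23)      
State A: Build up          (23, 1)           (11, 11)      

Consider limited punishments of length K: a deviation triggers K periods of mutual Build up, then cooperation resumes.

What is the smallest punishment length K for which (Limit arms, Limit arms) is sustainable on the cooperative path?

No profitable deviation requires (17−11)(β+…+β^K) ≥ 23−17, i.e. β+…+β^K ≥ 1 ≈ 1.0000.
With β = 6/7, the partial sums are K=1: 0.8571, K=2: 1.5918.
K = 2 is the first length at which the sum reaches 1.0000.

2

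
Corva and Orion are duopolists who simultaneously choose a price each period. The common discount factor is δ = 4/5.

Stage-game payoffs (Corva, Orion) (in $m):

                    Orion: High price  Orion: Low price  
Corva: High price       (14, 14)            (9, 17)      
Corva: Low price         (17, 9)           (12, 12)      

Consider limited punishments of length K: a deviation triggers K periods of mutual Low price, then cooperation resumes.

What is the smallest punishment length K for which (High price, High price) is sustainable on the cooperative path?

IC: δ(1−δ^K)/(1−δ) ≥ (17−14)/(14−12) = 3/2.
With δ = 4/5: need 1 − δ^K ≥ 3/2·(1−4/5)/(4/5), i.e. δ^K ≤ 0.6250.
Since (4/5)^2 = 0.6400 and (4/5)^3 = 0.5120, the smallest such K is 3.

3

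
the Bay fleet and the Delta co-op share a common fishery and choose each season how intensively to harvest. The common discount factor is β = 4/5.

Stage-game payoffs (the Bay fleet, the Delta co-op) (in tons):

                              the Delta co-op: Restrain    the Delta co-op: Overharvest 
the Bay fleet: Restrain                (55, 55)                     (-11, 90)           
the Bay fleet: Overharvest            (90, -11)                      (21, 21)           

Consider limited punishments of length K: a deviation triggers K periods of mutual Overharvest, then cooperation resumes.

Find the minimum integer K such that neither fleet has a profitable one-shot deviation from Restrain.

2

IC: β(1−β^K)/(1−β) ≥ (90−55)/(55−21) = 35/34.
With β = 4/5: need 1 − β^K ≥ 35/34·(1−4/5)/(4/5), i.e. β^K ≤ 0.7426.
Since (4/5)^1 = 0.8000 and (4/5)^2 = 0.6400, the smallest such K is 2.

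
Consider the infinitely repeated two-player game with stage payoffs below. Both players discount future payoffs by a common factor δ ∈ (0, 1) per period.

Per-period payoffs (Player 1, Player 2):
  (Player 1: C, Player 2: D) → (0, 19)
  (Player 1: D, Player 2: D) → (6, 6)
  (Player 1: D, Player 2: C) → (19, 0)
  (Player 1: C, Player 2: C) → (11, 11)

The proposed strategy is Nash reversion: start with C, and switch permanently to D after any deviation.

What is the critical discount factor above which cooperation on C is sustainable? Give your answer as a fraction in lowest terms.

Under grim trigger the critical discount factor is (T−C)/(T−P) with T = 19, C = 11, P = 6.
δ* = (19−11)/(19−6) = 8/13.

8/13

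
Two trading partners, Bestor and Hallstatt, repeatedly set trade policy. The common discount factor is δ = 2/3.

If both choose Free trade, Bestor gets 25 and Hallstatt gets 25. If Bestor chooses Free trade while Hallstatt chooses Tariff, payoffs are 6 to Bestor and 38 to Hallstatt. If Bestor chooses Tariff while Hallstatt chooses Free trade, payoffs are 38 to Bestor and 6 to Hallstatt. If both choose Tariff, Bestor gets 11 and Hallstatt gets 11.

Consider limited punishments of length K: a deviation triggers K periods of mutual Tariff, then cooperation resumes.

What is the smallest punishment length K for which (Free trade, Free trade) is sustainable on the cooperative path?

No profitable deviation requires (25−11)(δ+…+δ^K) ≥ 38−25, i.e. δ+…+δ^K ≥ 13/14 ≈ 0.9286.
With δ = 2/3, the partial sums are K=1: 0.6667, K=2: 1.1111.
K = 2 is the first length at which the sum reaches 0.9286.

2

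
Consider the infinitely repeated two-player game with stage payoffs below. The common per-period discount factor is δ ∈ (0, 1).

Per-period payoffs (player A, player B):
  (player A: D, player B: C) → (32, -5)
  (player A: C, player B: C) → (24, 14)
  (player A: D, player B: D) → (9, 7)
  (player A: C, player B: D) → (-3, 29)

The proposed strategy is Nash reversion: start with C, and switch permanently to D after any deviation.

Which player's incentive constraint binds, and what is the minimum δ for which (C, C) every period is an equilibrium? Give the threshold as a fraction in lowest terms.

player B; δ ≥ 15/22

player A's threshold: (32−24)/(32−9) = 8/23.
player B's threshold: (29−14)/(29−7) = 15/22.
8/23 < 15/22, so player B binds and δ* = 15/22.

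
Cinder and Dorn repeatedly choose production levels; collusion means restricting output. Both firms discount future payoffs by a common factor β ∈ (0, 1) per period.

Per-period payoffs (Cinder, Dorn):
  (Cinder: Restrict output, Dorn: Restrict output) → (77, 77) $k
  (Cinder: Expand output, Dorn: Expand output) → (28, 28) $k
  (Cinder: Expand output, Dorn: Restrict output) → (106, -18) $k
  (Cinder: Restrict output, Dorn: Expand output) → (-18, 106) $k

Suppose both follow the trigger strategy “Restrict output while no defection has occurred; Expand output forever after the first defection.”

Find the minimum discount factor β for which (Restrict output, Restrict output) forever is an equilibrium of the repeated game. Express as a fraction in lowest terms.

One-period gain from deviating is 106 − 77 = 29. The loss is 77 − 28 = 49 in every subsequent period, with present value 49·β/(1−β).
Deviation is unprofitable when 49·β/(1−β) ≥ 29, i.e. β/(1−β) ≥ 29/49.
Equivalently β ≥ 29/(29+49) = 29/78.

29/78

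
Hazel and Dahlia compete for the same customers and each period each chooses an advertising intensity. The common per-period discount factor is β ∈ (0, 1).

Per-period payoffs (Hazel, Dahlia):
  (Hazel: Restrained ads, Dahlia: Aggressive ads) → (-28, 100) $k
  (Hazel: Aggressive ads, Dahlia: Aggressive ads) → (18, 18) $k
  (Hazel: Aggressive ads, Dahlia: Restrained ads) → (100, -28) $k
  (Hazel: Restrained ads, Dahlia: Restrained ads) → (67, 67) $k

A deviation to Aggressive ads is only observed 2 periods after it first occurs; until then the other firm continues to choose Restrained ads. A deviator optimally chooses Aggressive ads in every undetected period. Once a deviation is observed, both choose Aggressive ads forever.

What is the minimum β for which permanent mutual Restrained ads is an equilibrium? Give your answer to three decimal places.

The best deviation is to choose Aggressive ads for all 2 undetected periods, earning 100 each, then 18 forever once detected.
Deviation value: 100(1−β^2)/(1−β) + 18β^2/(1−β); cooperation value: 67/(1−β).
IC: 67 ≥ 100(1−β^2) + 18β^2 = 100 − 82β^2.
So β^2 ≥ 33/82, giving β ≥ (33/82)^(1/2) ≈ 0.634.

0.634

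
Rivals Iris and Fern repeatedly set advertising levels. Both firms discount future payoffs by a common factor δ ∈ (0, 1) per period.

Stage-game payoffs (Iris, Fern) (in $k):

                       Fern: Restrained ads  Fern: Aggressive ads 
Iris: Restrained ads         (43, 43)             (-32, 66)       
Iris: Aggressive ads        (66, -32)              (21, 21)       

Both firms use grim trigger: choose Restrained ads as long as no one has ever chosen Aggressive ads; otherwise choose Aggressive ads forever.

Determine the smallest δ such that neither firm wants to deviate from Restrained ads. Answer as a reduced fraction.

Under grim trigger the critical discount factor is (T−C)/(T−P) with T = 66, C = 43, P = 21.
δ* = (66−43)/(66−21) = 23/45.

23/45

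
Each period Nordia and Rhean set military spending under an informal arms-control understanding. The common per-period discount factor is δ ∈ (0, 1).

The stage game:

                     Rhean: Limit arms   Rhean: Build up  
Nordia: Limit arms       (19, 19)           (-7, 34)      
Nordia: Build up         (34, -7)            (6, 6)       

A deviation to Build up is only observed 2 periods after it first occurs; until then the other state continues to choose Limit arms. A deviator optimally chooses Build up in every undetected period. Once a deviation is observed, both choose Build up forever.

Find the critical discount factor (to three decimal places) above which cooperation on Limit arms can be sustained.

Deviating for the 2 undetected periods gains 34−19 = 15 per period over cooperation, then loses 19−6 = 13 per period forever once punishment starts.
Gain: 15(1 + δ + … + δ^1); loss: 13·δ^2/(1−δ).
No profitable deviation ⇔ 15(1−δ^2) ≤ 13·δ^2, i.e. δ^2 ≥ 15/(15+13) = 15/28.
Hence δ ≥ (15/28)^(1/2) ≈ 0.732.

0.732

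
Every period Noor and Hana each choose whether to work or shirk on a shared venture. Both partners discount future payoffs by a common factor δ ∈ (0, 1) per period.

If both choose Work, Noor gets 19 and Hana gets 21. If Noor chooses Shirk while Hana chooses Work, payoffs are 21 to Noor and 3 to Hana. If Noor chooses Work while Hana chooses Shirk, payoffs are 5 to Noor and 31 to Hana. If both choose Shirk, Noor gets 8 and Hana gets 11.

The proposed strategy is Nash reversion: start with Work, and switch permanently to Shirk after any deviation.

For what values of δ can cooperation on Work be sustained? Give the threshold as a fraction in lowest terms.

For Noor: deviation gain 21−19 = 2, per-period punishment loss 19−8 = 11. IC gives δ ≥ 2/13.
For Hana: gain 10, loss 10 per period, so δ ≥ 10/20 = 1/2.
The tighter constraint is Hana's, so cooperation needs δ ≥ 1/2.

1/2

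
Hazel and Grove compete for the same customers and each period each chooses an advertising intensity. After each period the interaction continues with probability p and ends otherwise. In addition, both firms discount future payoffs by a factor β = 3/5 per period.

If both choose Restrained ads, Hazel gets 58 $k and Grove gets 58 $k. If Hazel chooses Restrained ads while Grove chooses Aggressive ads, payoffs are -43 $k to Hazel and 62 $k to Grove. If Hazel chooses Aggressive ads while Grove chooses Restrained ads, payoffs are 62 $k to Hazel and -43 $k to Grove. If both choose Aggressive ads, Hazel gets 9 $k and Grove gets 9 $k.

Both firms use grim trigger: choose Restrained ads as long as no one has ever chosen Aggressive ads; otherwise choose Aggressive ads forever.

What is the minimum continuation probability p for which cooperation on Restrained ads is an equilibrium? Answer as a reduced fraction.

20/159

With continuation probability p and discount β, the effective per-period discount factor is βp.
Grim-trigger IC: βp ≥ (62−58)/(62−9) = 4/53.
So p ≥ (4/53)/(3/5) = 20/159.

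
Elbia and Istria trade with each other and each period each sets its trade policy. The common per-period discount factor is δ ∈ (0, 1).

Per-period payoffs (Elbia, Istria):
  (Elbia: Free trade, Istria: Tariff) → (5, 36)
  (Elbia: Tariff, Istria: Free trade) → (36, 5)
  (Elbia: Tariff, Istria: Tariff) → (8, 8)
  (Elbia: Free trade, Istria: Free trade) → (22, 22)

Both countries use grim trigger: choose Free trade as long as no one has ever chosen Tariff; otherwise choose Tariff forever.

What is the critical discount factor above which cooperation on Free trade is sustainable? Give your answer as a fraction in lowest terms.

22/(1−δ) ≥ 36 + 8δ/(1−δ)
22 ≥ 36 − 28δ
δ ≥ 14/28 = 1/2.

1/2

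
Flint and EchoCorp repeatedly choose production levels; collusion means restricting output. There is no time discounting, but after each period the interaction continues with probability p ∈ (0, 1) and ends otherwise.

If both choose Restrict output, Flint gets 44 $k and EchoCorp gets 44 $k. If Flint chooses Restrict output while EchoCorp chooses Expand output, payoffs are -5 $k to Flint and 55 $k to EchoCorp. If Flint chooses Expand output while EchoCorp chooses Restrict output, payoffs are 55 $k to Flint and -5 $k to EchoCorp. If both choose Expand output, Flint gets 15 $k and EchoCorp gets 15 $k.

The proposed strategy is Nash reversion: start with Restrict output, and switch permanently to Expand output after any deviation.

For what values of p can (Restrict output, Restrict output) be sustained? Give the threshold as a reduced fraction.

Expected cooperation value is 44 + p·44 + p²·44 + … = 44/(1−p); deviation gives 55 + p·15/(1−p).
44 ≥ 55(1−p) + 15p ⇒ 40p ≥ 11 ⇒ p ≥ 11/40.

11/40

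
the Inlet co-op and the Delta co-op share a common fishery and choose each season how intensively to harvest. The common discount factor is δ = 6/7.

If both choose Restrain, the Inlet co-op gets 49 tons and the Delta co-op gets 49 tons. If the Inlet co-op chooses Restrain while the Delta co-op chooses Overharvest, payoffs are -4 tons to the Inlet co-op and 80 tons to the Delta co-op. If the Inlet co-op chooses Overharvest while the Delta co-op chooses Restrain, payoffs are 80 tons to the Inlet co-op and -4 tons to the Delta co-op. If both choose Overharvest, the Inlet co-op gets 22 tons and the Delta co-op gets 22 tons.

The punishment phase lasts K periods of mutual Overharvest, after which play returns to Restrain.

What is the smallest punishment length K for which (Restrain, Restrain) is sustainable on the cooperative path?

2

No profitable deviation requires (49−22)(δ+…+δ^K) ≥ 80−49, i.e. δ+…+δ^K ≥ 31/27 ≈ 1.1481.
With δ = 6/7, the partial sums are K=1: 0.8571, K=2: 1.5918.
K = 2 is the first length at which the sum reaches 1.1481.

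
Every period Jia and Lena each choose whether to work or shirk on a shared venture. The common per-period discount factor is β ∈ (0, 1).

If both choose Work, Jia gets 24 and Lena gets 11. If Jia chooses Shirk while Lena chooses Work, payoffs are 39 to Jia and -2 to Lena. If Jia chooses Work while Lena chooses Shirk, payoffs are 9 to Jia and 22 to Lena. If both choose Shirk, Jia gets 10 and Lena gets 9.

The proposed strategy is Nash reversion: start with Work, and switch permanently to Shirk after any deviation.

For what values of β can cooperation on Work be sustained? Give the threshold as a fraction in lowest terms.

11/13

Jia: cooperation gives 24 each period; deviation gives 39 once then 10 forever.
  24/(1−β) ≥ 39 + 10β/(1−β) ⇒ β ≥ 15/29.
Lena: cooperation gives 11 each period; deviation gives 22 once then 9 forever.
  β ≥ 11/13.
Both must hold, so the binding constraint is Lena's: β ≥ 11/13.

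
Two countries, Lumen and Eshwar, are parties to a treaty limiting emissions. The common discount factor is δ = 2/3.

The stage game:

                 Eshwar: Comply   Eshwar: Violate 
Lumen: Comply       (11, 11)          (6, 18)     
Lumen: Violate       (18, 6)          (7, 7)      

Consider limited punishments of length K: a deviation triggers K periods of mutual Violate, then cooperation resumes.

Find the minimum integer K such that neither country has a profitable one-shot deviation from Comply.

IC: δ(1−δ^K)/(1−δ) ≥ (18−11)/(11−7) = 7/4.
With δ = 2/3: need 1 − δ^K ≥ 7/4·(1−2/3)/(2/3), i.e. δ^K ≤ 0.1250.
Since (2/3)^5 = 0.1317 and (2/3)^6 = 0.0878, the smallest such K is 6.

6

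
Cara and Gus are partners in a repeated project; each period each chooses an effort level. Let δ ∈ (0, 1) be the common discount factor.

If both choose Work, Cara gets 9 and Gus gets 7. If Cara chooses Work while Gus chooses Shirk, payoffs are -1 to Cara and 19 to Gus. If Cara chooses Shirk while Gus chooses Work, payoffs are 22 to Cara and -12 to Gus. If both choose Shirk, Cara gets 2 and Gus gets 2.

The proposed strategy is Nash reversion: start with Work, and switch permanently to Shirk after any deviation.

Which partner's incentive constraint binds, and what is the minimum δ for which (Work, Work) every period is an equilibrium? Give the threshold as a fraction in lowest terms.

Gus; δ ≥ 12/17

Cara's threshold: (22−9)/(22−2) = 13/20.
Gus's threshold: (19−7)/(19−2) = 12/17.
13/20 < 12/17, so Gus binds and δ* = 12/17.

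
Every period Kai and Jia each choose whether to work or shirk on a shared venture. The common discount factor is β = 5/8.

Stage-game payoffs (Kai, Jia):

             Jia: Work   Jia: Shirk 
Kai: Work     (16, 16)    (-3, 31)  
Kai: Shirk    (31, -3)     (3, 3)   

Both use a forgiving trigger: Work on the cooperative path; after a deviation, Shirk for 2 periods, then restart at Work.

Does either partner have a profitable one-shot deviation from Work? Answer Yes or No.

A one-shot deviation gives 31 now, then 3 for 2 periods, then back to 16.
Gain from deviating: (31−16) today; loss: (16−3) in each of the next 2 periods.
No-deviation condition: (16−3)(β+…+β^2) ≥ 31−16, i.e. β+…+β^2 ≥ 15/13.
At β = 5/8: β+…+β^2 = 1.0156 < 1.1538.
So cooperation is not sustainable.

Yes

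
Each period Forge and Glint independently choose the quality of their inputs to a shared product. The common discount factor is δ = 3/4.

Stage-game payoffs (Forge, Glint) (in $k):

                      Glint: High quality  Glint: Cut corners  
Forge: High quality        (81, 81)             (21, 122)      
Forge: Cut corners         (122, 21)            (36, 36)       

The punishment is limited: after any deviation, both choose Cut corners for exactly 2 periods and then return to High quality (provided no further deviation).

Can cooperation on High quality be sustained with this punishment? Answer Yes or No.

Yes

Comparing payoff streams over the 3 periods until play realigns: cooperate → 81(1+δ+…+δ^2); deviate → 122 + 36(δ+…+δ^2).
Cooperation is sustained iff (81−36)(δ+…+δ^2) ≥ 122−81.
δ+…+δ^2 = 3/4·(1−(3/4)^2)/(1−3/4) = 1.3125, and (122−81)/(81−36) = 0.9111.
1.3125 ≥ 0.9111, so cooperation is sustainable.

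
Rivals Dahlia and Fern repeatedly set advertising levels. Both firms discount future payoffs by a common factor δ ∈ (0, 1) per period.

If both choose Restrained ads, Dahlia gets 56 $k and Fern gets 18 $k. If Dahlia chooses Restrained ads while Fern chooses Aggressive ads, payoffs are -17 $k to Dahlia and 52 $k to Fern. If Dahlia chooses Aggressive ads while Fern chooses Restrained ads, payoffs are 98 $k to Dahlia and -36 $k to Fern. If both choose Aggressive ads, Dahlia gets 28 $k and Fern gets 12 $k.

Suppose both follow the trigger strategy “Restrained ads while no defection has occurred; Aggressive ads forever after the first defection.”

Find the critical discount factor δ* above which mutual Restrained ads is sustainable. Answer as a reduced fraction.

17/20

Dahlia's threshold: (98−56)/(98−28) = 3/5.
Fern's threshold: (52−18)/(52−12) = 17/20.
3/5 < 17/20, so Fern binds and δ* = 17/20.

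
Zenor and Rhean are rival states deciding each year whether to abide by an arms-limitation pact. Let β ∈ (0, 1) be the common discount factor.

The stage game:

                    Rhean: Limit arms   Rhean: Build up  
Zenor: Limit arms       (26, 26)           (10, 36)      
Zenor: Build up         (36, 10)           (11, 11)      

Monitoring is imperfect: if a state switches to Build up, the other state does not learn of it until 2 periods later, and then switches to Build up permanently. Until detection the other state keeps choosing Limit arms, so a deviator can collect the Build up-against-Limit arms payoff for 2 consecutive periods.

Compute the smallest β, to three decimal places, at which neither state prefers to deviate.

A deviator earns 36 for 2 periods, then 11 forever; cooperating earns 26 forever. Multiplying the IC by (1−β):
26 ≥ 36(1−β^2) + 11β^2, so 25·β^2 ≥ 10 and β^2 ≥ 2/5.
β ≥ (2/5)^(1/2) ≈ 0.632.

0.632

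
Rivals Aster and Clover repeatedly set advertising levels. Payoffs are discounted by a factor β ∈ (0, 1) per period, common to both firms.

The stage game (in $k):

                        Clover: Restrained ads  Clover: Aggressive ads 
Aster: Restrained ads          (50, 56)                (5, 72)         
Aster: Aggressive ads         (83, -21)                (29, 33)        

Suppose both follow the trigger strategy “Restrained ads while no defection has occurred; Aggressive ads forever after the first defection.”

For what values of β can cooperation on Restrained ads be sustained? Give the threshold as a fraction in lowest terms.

Aster: cooperation gives 50 each period; deviation gives 83 once then 29 forever.
  50/(1−β) ≥ 83 + 29β/(1−β) ⇒ β ≥ 33/54 = 11/18.
Clover: cooperation gives 56 each period; deviation gives 72 once then 33 forever.
  β ≥ 16/39.
Both must hold, so the binding constraint is Aster's: β ≥ 11/18.

11/18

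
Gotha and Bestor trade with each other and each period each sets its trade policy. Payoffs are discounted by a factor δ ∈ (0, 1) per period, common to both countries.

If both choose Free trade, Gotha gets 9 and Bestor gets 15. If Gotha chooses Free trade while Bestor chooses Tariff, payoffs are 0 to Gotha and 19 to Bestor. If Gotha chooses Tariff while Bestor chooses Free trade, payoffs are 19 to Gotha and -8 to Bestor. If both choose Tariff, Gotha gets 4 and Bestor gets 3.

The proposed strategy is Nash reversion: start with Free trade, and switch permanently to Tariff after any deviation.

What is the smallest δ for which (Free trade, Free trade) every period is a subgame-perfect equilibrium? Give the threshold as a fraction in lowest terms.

Gotha: cooperation gives 9 each period; deviation gives 19 once then 4 forever.
  9/(1−δ) ≥ 19 + 4δ/(1−δ) ⇒ δ ≥ 10/15 = 2/3.
Bestor: cooperation gives 15 each period; deviation gives 19 once then 3 forever.
  δ ≥ 4/16 = 1/4.
Both must hold, so the binding constraint is Gotha's: δ ≥ 2/3.

2/3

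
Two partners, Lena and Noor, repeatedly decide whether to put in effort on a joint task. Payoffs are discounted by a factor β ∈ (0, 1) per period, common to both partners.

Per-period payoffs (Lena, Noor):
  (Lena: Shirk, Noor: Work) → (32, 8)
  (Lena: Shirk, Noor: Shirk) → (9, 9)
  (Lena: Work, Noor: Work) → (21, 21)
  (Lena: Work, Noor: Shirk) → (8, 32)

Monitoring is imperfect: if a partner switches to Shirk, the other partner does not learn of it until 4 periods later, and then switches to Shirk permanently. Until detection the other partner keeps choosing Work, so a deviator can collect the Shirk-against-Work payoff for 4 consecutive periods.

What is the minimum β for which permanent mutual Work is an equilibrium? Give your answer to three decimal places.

Deviating for the 4 undetected periods gains 32−21 = 11 per period over cooperation, then loses 21−9 = 12 per period forever once punishment starts.
Gain: 11(1 + β + … + β^3); loss: 12·β^4/(1−β).
No profitable deviation ⇔ 11(1−β^4) ≤ 12·β^4, i.e. β^4 ≥ 11/(11+12) = 11/23.
Hence β ≥ (11/23)^(1/4) ≈ 0.832.

0.832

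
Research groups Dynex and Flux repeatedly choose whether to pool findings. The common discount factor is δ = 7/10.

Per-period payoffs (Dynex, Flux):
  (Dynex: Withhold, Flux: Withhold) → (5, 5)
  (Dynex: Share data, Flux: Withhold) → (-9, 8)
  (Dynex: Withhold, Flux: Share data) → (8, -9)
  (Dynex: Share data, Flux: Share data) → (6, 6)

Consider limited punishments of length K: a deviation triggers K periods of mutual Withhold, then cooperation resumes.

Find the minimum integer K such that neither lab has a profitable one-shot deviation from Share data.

6

Need Σ_{k=1}^{K} δ^k ≥ (8−6)/(6−5) = 2.0000 at δ = 7/10.
At K = 5 the sum is 1.9412 < 2.0000; at K = 6 it is 2.0588 ≥ 2.0000.
So the minimum punishment length is K = 6.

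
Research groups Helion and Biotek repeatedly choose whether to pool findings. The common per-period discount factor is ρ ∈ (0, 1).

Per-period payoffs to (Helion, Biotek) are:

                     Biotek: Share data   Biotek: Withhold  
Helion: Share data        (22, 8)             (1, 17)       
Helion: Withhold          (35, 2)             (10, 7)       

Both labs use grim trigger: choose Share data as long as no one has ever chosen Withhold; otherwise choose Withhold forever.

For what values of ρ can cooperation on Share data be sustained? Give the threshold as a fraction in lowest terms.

9/10

Helion's threshold: (35−22)/(35−10) = 13/25.
Biotek's threshold: (17−8)/(17−7) = 9/10.
13/25 < 9/10, so Biotek binds and ρ* = 9/10.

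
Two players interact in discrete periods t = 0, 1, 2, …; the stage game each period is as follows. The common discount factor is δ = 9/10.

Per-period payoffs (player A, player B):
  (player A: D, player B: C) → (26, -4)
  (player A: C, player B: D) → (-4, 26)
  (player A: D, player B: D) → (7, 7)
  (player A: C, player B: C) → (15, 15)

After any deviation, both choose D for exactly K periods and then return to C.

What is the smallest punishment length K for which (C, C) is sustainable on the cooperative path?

IC: δ(1−δ^K)/(1−δ) ≥ (26−15)/(15−7) = 11/8.
With δ = 9/10: need 1 − δ^K ≥ 11/8·(1−9/10)/(9/10), i.e. δ^K ≤ 0.8472.
Since (9/10)^1 = 0.9000 and (9/10)^2 = 0.8100, the smallest such K is 2.

2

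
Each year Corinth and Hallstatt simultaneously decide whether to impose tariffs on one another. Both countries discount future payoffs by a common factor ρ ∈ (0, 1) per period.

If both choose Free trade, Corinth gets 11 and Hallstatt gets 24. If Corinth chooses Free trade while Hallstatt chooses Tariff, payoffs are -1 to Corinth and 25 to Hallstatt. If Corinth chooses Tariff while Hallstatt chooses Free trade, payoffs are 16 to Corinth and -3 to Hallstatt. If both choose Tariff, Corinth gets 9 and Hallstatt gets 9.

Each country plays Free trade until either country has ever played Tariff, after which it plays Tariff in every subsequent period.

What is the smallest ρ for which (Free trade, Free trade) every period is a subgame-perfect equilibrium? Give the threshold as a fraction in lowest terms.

Corinth: cooperation gives 11 each period; deviation gives 16 once then 9 forever.
  11/(1−ρ) ≥ 16 + 9ρ/(1−ρ) ⇒ ρ ≥ 5/7.
Hallstatt: cooperation gives 24 each period; deviation gives 25 once then 9 forever.
  ρ ≥ 1/16.
Both must hold, so the binding constraint is Corinth's: ρ ≥ 5/7.

5/7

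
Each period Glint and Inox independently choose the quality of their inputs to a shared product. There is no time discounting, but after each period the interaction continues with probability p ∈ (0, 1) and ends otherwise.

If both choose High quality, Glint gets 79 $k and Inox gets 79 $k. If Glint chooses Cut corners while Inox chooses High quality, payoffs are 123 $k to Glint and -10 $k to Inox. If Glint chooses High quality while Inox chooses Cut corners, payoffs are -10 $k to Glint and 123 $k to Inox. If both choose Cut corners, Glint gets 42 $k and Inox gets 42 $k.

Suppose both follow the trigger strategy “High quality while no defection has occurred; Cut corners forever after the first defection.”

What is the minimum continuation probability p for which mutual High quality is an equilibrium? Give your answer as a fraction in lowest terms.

44/81

Expected cooperation value is 79 + p·79 + p²·79 + … = 79/(1−p); deviation gives 123 + p·42/(1−p).
79 ≥ 123(1−p) + 42p ⇒ 81p ≥ 44 ⇒ p ≥ 44/81.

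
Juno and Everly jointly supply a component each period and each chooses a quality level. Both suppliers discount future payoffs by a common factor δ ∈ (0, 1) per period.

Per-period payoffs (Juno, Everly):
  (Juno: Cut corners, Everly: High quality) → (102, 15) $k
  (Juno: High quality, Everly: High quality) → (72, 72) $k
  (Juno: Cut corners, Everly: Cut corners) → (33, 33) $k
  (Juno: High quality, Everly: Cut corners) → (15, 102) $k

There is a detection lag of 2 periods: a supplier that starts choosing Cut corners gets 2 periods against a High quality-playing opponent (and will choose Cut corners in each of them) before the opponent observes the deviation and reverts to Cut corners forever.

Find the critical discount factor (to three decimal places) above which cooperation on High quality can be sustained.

A deviator earns 102 for 2 periods, then 33 forever; cooperating earns 72 forever. Multiplying the IC by (1−δ):
72 ≥ 102(1−δ^2) + 33δ^2, so 69·δ^2 ≥ 30 and δ^2 ≥ 10/23.
δ ≥ (10/23)^(1/2) ≈ 0.659.

0.659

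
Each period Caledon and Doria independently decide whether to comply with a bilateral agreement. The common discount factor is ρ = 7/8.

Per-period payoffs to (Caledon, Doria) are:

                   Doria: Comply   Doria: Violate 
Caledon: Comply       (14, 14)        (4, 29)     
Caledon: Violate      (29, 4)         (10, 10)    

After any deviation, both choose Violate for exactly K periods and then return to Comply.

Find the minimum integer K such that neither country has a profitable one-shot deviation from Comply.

No profitable deviation requires (14−10)(ρ+…+ρ^K) ≥ 29−14, i.e. ρ+…+ρ^K ≥ 15/4 ≈ 3.7500.
With ρ = 7/8, the partial sums are K=1: 0.8750, K=2: 1.6406, K=3: 2.3105, K=4: 2.8967, K=5: 3.4096, K=6: 3.8584.
K = 6 is the first length at which the sum reaches 3.7500.

6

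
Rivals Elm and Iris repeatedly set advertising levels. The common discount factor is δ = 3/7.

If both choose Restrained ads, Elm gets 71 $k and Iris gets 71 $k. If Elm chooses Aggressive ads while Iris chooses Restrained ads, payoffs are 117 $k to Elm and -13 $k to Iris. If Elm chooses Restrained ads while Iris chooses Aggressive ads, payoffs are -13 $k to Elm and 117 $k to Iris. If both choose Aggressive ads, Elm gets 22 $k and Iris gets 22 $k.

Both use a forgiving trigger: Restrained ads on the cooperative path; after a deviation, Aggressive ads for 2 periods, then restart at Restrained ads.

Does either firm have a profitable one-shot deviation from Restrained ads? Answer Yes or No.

Yes

Comparing payoff streams over the 3 periods until play realigns: cooperate → 71(1+δ+…+δ^2); deviate → 117 + 22(δ+…+δ^2).
Cooperation is sustained iff (71−22)(δ+…+δ^2) ≥ 117−71.
δ+…+δ^2 = 3/7·(1−(3/7)^2)/(1−3/7) = 0.6122, and (117−71)/(71−22) = 0.9388.
0.6122 < 0.9388, so cooperation is not sustainable.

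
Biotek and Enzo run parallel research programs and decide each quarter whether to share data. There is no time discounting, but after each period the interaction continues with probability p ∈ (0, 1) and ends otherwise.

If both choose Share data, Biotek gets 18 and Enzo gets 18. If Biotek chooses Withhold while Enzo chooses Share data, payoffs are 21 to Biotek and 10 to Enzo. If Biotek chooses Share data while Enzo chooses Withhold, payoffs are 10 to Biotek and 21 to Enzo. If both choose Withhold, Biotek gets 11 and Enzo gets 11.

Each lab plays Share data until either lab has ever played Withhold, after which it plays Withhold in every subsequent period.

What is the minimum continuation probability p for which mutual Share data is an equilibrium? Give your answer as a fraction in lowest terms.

3/10

Expected cooperation value is 18 + p·18 + p²·18 + … = 18/(1−p); deviation gives 21 + p·11/(1−p).
18 ≥ 21(1−p) + 11p ⇒ 10p ≥ 3 ⇒ p ≥ 3/10.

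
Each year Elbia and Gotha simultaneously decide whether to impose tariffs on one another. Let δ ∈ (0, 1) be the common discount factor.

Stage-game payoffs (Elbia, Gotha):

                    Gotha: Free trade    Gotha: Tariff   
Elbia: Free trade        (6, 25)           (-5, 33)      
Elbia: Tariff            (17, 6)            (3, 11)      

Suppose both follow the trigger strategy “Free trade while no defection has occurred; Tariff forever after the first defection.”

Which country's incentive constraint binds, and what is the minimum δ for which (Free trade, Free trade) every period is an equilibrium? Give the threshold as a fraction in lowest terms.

Elbia; δ ≥ 11/14

Elbia: cooperation gives 6 each period; deviation gives 17 once then 3 forever.
  6/(1−δ) ≥ 17 + 3δ/(1−δ) ⇒ δ ≥ 11/14.
Gotha: cooperation gives 25 each period; deviation gives 33 once then 11 forever.
  δ ≥ 8/22 = 4/11.
Both must hold, so the binding constraint is Elbia's: δ ≥ 11/14.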